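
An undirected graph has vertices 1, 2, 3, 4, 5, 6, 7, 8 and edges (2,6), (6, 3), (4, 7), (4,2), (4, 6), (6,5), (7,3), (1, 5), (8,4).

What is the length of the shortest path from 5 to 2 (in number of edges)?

2

Distance 0: 5.
Distance 1: 1, 6.
Distance 2: 2, 3, 4 — contains 2.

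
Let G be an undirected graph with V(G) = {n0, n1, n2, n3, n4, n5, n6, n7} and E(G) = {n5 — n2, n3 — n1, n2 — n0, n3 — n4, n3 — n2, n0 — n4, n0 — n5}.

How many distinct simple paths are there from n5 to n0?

3

n5–n0
n5–n2–n0
n5–n2–n3–n4–n0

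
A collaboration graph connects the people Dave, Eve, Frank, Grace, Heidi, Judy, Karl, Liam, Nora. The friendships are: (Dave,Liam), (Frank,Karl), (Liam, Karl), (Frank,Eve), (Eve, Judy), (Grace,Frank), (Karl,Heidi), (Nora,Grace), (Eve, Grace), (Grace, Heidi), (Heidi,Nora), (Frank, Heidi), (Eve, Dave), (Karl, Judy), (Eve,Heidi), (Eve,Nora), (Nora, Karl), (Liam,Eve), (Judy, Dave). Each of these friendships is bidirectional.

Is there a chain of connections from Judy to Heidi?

Yes

Explore from Judy.
Distance 1: reach Dave, Eve, Karl.
Distance 2: reach Frank, Grace, Heidi, Liam, Nora.
Found Heidi.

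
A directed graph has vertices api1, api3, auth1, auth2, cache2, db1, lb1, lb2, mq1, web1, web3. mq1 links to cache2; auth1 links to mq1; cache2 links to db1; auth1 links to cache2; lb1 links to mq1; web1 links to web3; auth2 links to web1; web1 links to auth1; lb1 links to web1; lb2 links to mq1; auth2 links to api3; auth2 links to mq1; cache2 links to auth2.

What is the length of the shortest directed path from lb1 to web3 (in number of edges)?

Distance 0: lb1.
Distance 1: mq1, web1.
Distance 2: auth1, cache2, web3 — contains web3.

2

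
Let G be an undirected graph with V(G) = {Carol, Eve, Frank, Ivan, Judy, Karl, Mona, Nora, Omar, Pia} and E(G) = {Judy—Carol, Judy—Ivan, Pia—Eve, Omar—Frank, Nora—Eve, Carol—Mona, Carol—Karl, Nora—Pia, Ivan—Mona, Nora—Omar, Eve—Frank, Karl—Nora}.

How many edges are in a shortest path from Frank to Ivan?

Distance 0: Frank.
Distance 1: Eve, Omar.
Distance 2: Nora, Pia.
Distance 3: Karl.
Distance 4: Carol.
Distance 5: Judy, Mona.
Distance 6: Ivan — contains Ivan.

6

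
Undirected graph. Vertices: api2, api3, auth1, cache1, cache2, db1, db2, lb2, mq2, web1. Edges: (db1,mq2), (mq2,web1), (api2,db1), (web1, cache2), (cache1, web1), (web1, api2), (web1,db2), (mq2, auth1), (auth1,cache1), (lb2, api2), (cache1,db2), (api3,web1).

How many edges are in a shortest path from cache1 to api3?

Distance 0: cache1.
Distance 1: auth1, db2, web1.
Distance 2: api2, api3, cache2, mq2 — contains api3.

2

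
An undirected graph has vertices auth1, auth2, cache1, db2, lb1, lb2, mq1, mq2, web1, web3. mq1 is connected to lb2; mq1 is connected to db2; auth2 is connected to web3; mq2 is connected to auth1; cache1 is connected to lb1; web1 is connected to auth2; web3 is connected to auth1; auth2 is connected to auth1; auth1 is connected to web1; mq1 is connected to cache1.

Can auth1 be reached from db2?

No

Explore from db2.
Distance 1: reach mq1.
Distance 2: reach cache1, lb2.
Distance 3: reach lb1.
The search is exhausted without reaching auth1; it lies in a different component.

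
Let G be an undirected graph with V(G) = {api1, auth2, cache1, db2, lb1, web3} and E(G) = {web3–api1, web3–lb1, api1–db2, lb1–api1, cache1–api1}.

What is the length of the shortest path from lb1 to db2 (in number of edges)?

Distance 0: lb1.
Distance 1: api1, web3.
Distance 2: cache1, db2 — contains db2.

2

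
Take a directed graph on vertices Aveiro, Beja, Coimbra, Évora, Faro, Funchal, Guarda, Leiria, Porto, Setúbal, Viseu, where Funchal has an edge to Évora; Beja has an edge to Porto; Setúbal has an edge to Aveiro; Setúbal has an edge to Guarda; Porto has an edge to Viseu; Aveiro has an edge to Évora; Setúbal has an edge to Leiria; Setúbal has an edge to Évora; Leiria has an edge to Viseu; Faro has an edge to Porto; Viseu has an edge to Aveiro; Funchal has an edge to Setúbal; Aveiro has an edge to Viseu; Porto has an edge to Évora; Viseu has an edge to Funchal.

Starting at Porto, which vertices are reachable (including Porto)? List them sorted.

Start at Porto.
Its neighbours: Évora, Viseu.
Then their neighbours: Aveiro, Funchal.
Then next layer: Setúbal.
Then next layer: Guarda, Leiria.
Nothing further is reachable.

Aveiro, Évora, Funchal, Guarda, Leiria, Porto, Setúbal, Viseu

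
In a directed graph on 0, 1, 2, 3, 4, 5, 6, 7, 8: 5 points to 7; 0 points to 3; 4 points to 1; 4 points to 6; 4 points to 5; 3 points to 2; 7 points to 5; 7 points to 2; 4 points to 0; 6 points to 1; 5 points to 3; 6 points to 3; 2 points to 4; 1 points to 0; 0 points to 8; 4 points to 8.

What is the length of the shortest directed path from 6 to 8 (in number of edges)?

Distance 0: 6.
Distance 1: 1, 3.
Distance 2: 0, 2.
Distance 3: 4, 8 — contains 8.

3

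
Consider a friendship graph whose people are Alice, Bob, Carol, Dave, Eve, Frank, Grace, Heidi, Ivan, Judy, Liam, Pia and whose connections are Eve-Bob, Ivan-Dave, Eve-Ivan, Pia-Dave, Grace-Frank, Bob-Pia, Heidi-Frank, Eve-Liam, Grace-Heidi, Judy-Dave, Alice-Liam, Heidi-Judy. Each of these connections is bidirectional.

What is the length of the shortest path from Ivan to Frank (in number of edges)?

Distance 0: Ivan.
Distance 1: Dave, Eve.
Distance 2: Bob, Judy, Liam, Pia.
Distance 3: Alice, Heidi.
Distance 4: Frank, Grace — contains Frank.

4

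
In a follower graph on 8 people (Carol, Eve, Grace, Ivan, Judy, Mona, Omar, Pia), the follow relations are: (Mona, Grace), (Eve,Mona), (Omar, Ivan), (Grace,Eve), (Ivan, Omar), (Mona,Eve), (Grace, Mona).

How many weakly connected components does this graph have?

From Carol: component {Carol}.
From Eve: component {Eve, Grace, Mona}.
From Ivan: component {Ivan, Omar}.
From Judy: component {Judy}.
From Pia: component {Pia}.
That's 5 components.

5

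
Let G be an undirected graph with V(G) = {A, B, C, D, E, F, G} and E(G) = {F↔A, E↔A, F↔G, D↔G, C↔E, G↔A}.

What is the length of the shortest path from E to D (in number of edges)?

3

Distance 0: E.
Distance 1: A, C.
Distance 2: F, G.
Distance 3: D — contains D.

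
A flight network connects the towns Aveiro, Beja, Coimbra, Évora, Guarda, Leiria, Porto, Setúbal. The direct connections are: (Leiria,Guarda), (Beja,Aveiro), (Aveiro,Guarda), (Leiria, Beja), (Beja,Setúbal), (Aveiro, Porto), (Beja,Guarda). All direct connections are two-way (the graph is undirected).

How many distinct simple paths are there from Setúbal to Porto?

Setúbal–Beja–Aveiro–Porto
Setúbal–Beja–Guarda–Aveiro–Porto
Setúbal–Beja–Leiria–Guarda–Aveiro–Porto

3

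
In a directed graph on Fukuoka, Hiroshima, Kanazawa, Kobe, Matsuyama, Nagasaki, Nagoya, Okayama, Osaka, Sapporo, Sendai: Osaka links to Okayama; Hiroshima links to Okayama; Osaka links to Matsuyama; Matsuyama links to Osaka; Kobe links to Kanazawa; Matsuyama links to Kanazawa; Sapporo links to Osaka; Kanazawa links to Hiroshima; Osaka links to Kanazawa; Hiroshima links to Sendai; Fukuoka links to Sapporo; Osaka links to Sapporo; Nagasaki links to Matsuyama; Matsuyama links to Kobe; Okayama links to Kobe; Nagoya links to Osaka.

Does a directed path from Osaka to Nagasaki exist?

Explore from Osaka.
Distance 1: reach Kanazawa, Matsuyama, Okayama, Sapporo.
Distance 2: reach Hiroshima, Kobe.
Distance 3: reach Sendai.
The search from Osaka is exhausted; no directed path reaches Nagasaki.

No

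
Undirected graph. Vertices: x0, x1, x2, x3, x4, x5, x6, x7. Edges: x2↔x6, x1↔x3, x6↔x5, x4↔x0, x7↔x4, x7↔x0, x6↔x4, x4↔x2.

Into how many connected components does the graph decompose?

From x0: component {x0, x2, x4, x5, x6, x7}.
From x1: component {x1, x3}.
That's 2 components.

2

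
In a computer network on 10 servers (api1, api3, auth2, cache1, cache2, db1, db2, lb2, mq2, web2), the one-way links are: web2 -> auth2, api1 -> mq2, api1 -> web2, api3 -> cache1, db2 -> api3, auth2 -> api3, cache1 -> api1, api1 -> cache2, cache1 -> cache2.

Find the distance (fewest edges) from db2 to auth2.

5

Distance 0: db2.
Distance 1: api3.
Distance 2: cache1.
Distance 3: api1, cache2.
Distance 4: mq2, web2.
Distance 5: auth2 — contains auth2.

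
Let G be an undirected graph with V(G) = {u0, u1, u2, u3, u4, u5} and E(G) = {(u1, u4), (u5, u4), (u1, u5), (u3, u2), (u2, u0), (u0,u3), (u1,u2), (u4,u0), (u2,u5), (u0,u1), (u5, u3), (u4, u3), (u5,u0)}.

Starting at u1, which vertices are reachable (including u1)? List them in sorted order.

u0, u1, u2, u3, u4, u5

Start at u1.
Its neighbours: u0, u2, u4, u5.
Then their neighbours: u3.
Every vertex is now reached.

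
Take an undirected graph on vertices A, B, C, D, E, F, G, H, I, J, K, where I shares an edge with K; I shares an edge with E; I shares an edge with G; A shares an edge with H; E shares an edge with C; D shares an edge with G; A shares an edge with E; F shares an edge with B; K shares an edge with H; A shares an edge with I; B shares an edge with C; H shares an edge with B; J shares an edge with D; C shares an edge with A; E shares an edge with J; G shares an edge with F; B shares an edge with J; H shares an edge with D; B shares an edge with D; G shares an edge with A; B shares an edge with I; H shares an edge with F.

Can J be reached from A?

Explore from A.
Distance 1: reach C, E, G, H, I.
Distance 2: reach B, D, F, J, K.
Found J.

Yes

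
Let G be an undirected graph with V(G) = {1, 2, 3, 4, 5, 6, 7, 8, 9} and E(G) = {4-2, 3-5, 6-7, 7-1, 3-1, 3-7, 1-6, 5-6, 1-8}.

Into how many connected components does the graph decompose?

From 1: component {1, 3, 5, 6, 7, 8}.
From 2: component {2, 4}.
From 9: component {9}.
That's 3 components.

3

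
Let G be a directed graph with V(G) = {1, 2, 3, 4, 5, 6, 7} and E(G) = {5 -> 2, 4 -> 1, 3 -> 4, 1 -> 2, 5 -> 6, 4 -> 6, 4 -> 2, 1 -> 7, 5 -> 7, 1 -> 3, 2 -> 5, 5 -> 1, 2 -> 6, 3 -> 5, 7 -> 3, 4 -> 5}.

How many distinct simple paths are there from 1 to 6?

17

1→2→5→6
1→2→5→7→3→4→6
1→2→6
1→3→4→2→5→6
1→3→4→2→6
1→3→4→5→2→6
1→3→4→5→6
1→3→4→6
... and 9 more.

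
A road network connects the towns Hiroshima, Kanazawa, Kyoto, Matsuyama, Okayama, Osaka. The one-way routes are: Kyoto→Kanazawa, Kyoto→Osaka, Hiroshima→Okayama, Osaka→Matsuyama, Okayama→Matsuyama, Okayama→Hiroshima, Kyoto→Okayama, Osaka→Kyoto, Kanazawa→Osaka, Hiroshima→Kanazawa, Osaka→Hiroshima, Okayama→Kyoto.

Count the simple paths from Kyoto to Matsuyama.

Kyoto→Kanazawa→Osaka→Hiroshima→Okayama→Matsuyama
Kyoto→Kanazawa→Osaka→Matsuyama
Kyoto→Okayama→Hiroshima→Kanazawa→Osaka→Matsuyama
Kyoto→Okayama→Matsuyama
Kyoto→Osaka→Hiroshima→Okayama→Matsuyama
Kyoto→Osaka→Matsuyama

6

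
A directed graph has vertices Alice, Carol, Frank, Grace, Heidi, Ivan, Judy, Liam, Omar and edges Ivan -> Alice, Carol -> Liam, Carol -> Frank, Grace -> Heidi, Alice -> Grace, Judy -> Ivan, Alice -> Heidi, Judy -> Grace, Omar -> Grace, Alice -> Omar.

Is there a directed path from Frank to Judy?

No

Frank has no outgoing edges, so nothing is reachable from it.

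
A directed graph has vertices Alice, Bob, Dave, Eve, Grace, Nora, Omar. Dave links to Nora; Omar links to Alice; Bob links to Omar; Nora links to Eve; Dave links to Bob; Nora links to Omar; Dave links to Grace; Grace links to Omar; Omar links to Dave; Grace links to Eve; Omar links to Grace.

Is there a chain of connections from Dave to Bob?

Explore from Dave.
Distance 1: reach Bob, Grace, Nora.
Found Bob.

Yes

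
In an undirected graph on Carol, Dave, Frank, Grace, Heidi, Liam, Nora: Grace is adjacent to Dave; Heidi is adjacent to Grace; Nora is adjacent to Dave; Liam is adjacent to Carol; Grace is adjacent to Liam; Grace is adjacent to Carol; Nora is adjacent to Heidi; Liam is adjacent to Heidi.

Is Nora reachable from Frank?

Frank has no edges, so nothing is reachable from it.

No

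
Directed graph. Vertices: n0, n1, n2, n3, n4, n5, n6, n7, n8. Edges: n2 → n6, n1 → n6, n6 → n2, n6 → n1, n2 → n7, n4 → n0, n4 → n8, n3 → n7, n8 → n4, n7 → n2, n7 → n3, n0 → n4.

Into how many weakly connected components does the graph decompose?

From n0: component {n0, n4, n8}.
From n1: component {n1, n2, n3, n6, n7}.
From n5: component {n5}.
That's 3 components.

3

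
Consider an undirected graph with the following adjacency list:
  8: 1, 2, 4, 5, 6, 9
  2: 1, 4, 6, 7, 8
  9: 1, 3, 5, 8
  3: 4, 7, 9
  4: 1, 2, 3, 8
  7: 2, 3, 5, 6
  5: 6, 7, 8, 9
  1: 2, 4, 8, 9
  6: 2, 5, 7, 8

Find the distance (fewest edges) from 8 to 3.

Distance 0: 8.
Distance 1: 1, 2, 4, 5, 6, 9.
Distance 2: 3, 7 — contains 3.

2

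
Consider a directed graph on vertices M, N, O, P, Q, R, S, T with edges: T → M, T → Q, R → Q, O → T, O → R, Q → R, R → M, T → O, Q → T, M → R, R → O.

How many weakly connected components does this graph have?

4

From M: component {M, O, Q, R, T}.
From N: component {N}.
From P: component {P}.
From S: component {S}.
That's 4 components.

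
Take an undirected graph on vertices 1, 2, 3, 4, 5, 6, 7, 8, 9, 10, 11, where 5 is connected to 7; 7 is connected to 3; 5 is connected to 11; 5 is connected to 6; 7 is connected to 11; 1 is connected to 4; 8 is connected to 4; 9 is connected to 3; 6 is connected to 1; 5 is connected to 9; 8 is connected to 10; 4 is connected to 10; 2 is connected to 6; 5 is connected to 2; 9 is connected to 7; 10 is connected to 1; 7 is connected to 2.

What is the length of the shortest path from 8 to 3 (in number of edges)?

Distance 0: 8.
Distance 1: 4, 10.
Distance 2: 1.
Distance 3: 6.
Distance 4: 2, 5.
Distance 5: 7, 9, 11.
Distance 6: 3 — contains 3.

6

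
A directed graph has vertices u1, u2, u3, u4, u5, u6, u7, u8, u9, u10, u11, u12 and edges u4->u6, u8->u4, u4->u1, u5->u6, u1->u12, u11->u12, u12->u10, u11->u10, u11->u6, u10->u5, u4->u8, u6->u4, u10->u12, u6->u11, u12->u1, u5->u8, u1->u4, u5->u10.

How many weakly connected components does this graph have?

5

From u1: component {u1, u4, u5, u6, u8, u10, u11, u12}.
From u2: component {u2}.
From u3: component {u3}.
From u7: component {u7}.
From u9: component {u9}.
That's 5 components.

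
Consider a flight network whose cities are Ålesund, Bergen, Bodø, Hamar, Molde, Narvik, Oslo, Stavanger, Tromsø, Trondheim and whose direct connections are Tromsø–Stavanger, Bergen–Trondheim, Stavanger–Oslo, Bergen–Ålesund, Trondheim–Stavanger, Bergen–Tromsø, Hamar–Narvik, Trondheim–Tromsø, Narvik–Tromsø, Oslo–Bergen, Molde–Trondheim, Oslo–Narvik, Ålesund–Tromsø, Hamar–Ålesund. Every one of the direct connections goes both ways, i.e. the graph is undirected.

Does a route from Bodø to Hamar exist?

No

Bodø has no edges, so nothing is reachable from it.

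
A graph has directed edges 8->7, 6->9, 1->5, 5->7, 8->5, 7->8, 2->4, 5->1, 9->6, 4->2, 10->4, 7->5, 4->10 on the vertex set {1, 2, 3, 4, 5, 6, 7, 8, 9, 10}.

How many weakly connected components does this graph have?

4

From 1: component {1, 5, 7, 8}.
From 2: component {2, 4, 10}.
From 3: component {3}.
From 6: component {6, 9}.
That's 4 components.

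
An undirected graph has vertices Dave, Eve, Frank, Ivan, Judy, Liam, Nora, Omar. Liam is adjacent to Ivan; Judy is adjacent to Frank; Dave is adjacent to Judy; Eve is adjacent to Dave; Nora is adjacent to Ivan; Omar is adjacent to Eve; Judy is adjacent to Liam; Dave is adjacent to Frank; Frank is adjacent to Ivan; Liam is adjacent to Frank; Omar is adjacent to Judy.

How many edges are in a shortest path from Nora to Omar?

Distance 0: Nora.
Distance 1: Ivan.
Distance 2: Frank, Liam.
Distance 3: Dave, Judy.
Distance 4: Eve, Omar — contains Omar.

4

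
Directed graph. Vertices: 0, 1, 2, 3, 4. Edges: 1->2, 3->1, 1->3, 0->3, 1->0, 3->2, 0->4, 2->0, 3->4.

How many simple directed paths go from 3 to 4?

4

3→1→0→4
3→1→2→0→4
3→2→0→4
3→4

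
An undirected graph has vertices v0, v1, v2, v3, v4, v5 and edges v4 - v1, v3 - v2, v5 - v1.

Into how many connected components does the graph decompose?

From v0: component {v0}.
From v1: component {v1, v4, v5}.
From v2: component {v2, v3}.
That's 3 components.

3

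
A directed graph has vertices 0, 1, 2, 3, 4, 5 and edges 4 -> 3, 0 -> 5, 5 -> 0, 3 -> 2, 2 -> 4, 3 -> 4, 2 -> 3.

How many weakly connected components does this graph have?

3

From 0: component {0, 5}.
From 1: component {1}.
From 2: component {2, 3, 4}.
That's 3 components.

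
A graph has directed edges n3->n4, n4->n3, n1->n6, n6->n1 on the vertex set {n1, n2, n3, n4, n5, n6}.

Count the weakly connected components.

From n1: component {n1, n6}.
From n2: component {n2}.
From n3: component {n3, n4}.
From n5: component {n5}.
That's 4 components.

4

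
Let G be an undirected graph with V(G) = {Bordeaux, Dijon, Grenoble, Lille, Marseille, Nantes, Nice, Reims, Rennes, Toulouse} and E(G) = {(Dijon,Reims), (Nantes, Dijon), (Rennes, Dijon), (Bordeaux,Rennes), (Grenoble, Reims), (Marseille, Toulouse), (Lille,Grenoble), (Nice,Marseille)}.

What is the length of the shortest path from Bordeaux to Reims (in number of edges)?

3

Distance 0: Bordeaux.
Distance 1: Rennes.
Distance 2: Dijon.
Distance 3: Nantes, Reims — contains Reims.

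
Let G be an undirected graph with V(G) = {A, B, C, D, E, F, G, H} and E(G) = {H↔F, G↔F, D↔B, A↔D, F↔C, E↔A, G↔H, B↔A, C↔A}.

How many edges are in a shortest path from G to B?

4

Distance 0: G.
Distance 1: F, H.
Distance 2: C.
Distance 3: A.
Distance 4: B, D, E — contains B.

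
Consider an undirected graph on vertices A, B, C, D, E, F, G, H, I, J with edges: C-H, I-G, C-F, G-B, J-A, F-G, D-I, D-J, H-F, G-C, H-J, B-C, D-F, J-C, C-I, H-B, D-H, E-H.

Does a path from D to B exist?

Yes

Explore from D.
Distance 1: reach F, H, I, J.
Distance 2: reach A, B, C, E, G.
Found B.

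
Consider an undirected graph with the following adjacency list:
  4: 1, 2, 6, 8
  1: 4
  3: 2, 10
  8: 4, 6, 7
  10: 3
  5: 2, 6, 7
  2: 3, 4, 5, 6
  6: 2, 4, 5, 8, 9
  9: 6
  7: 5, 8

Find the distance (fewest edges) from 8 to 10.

4

Distance 0: 8.
Distance 1: 4, 6, 7.
Distance 2: 1, 2, 5, 9.
Distance 3: 3.
Distance 4: 10 — contains 10.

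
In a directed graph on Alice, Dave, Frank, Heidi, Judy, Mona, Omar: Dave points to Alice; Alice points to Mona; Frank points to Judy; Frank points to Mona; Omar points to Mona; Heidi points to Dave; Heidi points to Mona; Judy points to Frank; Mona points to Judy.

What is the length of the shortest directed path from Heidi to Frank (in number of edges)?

Distance 0: Heidi.
Distance 1: Dave, Mona.
Distance 2: Alice, Judy.
Distance 3: Frank — contains Frank.

3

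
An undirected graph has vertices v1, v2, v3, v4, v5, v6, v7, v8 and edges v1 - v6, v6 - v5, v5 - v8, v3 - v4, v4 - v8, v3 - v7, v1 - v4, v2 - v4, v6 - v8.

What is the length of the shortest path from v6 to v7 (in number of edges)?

4

Distance 0: v6.
Distance 1: v1, v5, v8.
Distance 2: v4.
Distance 3: v2, v3.
Distance 4: v7 — contains v7.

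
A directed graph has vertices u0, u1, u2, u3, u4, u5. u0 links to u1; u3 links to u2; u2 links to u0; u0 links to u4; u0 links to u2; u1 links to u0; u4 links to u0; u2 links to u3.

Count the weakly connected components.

2

From u0: component {u0, u1, u2, u3, u4}.
From u5: component {u5}.
That's 2 components.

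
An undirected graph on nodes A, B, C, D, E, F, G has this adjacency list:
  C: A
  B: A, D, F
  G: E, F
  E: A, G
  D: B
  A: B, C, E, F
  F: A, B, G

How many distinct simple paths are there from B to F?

3

B–A–E–G–F
B–A–F
B–F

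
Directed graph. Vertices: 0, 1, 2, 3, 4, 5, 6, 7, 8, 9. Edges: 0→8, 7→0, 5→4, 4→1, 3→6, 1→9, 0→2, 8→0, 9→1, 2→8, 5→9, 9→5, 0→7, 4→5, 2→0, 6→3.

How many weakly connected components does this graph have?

From 0: component {0, 2, 7, 8}.
From 1: component {1, 4, 5, 9}.
From 3: component {3, 6}.
That's 3 components.

3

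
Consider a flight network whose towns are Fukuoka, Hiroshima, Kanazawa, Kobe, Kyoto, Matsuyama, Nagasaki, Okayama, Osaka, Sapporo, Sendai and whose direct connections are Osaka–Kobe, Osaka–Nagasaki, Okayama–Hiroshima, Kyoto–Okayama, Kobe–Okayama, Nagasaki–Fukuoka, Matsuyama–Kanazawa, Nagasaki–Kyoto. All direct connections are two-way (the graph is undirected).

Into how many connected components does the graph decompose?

4

From Fukuoka: component {Fukuoka, Hiroshima, Kobe, Kyoto, Nagasaki, Okayama, Osaka}.
From Kanazawa: component {Kanazawa, Matsuyama}.
From Sapporo: component {Sapporo}.
From Sendai: component {Sendai}.
That's 4 components.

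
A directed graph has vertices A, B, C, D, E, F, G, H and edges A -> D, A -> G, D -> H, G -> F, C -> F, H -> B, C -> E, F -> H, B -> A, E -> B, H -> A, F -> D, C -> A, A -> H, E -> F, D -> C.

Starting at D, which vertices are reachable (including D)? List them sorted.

A, B, C, D, E, F, G, H

Start at D.
Its neighbours: C, H.
Then their neighbours: A, B, E, F.
Then next layer: G.
Every vertex is now reached.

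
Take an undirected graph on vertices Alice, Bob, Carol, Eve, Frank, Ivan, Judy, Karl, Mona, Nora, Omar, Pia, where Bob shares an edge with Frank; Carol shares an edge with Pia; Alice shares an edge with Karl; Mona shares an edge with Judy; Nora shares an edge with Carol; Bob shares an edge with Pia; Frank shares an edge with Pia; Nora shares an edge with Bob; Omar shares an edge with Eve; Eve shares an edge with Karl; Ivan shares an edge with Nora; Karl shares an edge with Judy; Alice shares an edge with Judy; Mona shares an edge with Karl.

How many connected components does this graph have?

2

From Alice: component {Alice, Eve, Judy, Karl, Mona, Omar}.
From Bob: component {Bob, Carol, Frank, Ivan, Nora, Pia}.
That's 2 components.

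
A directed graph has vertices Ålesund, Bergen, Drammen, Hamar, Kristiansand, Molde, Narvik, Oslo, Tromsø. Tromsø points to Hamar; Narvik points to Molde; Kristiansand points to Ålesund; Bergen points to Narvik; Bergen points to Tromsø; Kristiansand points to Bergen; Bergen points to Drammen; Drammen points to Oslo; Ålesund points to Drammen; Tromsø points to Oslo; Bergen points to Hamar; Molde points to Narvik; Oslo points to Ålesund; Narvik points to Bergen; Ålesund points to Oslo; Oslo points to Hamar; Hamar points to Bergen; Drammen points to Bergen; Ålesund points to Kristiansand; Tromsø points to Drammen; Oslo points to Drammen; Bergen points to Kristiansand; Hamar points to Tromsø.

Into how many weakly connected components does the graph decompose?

1

From Ålesund: component {Ålesund, Bergen, Drammen, Hamar, Kristiansand, Molde, Narvik, Oslo, Tromsø}.
That's 1 component.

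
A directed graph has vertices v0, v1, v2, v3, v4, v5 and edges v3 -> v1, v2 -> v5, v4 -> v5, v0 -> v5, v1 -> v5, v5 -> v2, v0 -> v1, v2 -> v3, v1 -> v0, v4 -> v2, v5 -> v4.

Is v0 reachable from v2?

Explore from v2.
Distance 1: reach v3, v5.
Distance 2: reach v1, v4.
Distance 3: reach v0.
Found v0.

Yes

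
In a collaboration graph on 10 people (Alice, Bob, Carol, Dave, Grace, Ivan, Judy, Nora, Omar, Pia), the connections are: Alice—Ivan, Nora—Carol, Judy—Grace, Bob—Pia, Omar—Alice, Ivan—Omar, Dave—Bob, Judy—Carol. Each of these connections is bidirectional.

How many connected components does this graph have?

From Alice: component {Alice, Ivan, Omar}.
From Bob: component {Bob, Dave, Pia}.
From Carol: component {Carol, Grace, Judy, Nora}.
That's 3 components.

3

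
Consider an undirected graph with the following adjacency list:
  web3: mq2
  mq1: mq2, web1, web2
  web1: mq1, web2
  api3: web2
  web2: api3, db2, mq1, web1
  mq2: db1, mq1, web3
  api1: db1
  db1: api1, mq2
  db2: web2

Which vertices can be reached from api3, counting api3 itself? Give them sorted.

api1, api3, db1, db2, mq1, mq2, web1, web2, web3

Start at api3.
Its neighbours: web2.
Then their neighbours: db2, mq1, web1.
Then next layer: mq2.
Then next layer: db1, web3.
Then next layer: api1.
Every vertex is now reached.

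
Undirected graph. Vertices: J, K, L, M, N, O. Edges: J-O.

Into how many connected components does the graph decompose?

5

From J: component {J, O}.
From K: component {K}.
From L: component {L}.
From M: component {M}.
From N: component {N}.
That's 5 components.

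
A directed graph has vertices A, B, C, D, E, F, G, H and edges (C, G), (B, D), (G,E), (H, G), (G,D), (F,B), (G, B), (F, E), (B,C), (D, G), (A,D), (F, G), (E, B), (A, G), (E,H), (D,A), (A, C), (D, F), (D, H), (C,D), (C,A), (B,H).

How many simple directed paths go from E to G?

E→B→C→A→D→F→G
E→B→C→A→D→G
E→B→C→A→D→H→G
E→B→C→A→G
E→B→C→D→A→G
E→B→C→D→F→G
E→B→C→D→G
E→B→C→D→H→G
... and 8 more.

16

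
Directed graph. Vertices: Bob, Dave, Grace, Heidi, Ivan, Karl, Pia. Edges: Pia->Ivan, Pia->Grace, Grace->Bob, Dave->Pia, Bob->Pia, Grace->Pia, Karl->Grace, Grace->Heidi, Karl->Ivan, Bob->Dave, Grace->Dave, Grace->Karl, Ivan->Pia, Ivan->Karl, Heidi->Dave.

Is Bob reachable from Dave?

Yes

Explore from Dave.
Distance 1: reach Pia.
Distance 2: reach Grace, Ivan.
Distance 3: reach Bob, Heidi, Karl.
Found Bob.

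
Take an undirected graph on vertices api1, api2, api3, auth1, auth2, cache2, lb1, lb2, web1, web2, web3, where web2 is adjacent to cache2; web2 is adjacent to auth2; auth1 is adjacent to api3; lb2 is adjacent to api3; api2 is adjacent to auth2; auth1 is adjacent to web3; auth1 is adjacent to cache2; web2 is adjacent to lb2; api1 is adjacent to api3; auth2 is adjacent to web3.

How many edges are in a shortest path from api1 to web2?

Distance 0: api1.
Distance 1: api3.
Distance 2: auth1, lb2.
Distance 3: cache2, web2, web3 — contains web2.

3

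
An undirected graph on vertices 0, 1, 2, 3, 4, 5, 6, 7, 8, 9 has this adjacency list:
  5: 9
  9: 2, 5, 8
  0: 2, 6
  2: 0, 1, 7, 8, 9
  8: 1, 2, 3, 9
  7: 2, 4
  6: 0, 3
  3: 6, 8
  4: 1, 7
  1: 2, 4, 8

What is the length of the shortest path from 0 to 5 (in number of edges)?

3

Distance 0: 0.
Distance 1: 2, 6.
Distance 2: 1, 3, 7, 8, 9.
Distance 3: 4, 5 — contains 5.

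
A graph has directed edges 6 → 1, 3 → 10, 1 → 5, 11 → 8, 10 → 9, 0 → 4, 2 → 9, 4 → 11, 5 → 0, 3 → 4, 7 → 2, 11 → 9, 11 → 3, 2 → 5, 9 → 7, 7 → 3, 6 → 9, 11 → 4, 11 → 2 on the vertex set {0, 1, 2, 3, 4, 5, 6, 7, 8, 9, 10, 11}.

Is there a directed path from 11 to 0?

Yes

Explore from 11.
Distance 1: reach 2, 3, 4, 8, 9.
Distance 2: reach 5, 7, 10.
Distance 3: reach 0.
Found 0.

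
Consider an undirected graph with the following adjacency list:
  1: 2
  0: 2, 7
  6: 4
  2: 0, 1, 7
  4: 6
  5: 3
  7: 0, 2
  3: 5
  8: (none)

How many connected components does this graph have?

4

From 0: component {0, 1, 2, 7}.
From 3: component {3, 5}.
From 4: component {4, 6}.
From 8: component {8}.
That's 4 components.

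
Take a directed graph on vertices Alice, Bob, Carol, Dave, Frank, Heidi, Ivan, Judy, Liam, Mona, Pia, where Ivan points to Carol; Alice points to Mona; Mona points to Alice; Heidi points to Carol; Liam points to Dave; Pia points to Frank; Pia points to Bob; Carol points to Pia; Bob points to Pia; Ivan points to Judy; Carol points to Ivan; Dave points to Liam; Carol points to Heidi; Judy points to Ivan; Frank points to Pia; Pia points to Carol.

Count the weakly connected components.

From Alice: component {Alice, Mona}.
From Bob: component {Bob, Carol, Frank, Heidi, Ivan, Judy, Pia}.
From Dave: component {Dave, Liam}.
That's 3 components.

3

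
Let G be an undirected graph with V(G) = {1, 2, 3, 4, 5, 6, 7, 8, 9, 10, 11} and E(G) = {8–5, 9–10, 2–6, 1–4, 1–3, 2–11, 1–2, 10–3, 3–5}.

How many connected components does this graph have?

2

From 1: component {1, 2, 3, 4, 5, 6, 8, 9, 10, 11}.
From 7: component {7}.
That's 2 components.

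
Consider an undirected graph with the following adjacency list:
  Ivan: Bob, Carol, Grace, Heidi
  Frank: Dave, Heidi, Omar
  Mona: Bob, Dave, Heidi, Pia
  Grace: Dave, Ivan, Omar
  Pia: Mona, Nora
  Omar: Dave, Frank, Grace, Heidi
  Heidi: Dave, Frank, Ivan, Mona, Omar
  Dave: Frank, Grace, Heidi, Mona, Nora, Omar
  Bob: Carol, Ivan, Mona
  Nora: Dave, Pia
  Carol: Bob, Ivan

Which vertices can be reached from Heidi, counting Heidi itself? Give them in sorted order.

Start at Heidi.
Its neighbours: Dave, Frank, Ivan, Mona, Omar.
Then their neighbours: Bob, Carol, Grace, Nora, Pia.
Every vertex is now reached.

Bob, Carol, Dave, Frank, Grace, Heidi, Ivan, Mona, Nora, Omar, Pia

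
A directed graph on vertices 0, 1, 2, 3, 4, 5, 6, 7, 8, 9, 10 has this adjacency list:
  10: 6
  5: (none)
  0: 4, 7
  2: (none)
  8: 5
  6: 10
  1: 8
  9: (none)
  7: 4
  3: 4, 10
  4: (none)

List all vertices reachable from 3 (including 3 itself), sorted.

Start at 3.
Its neighbours: 4, 10.
Then their neighbours: 6.
Nothing further is reachable.

3, 4, 6, 10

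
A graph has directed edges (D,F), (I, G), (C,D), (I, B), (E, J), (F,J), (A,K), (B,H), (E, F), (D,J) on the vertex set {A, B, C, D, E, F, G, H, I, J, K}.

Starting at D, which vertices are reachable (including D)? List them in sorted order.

Start at D.
Its neighbours: F, J.
Nothing further is reachable.

D, F, J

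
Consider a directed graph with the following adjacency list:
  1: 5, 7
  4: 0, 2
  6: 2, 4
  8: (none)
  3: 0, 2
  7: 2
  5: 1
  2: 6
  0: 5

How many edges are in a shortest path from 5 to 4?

Distance 0: 5.
Distance 1: 1.
Distance 2: 7.
Distance 3: 2.
Distance 4: 6.
Distance 5: 4 — contains 4.

5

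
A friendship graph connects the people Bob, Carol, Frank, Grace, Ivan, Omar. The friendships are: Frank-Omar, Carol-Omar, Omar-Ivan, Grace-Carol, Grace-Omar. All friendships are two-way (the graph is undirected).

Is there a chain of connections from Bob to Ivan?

Bob has no edges, so nothing is reachable from it.

No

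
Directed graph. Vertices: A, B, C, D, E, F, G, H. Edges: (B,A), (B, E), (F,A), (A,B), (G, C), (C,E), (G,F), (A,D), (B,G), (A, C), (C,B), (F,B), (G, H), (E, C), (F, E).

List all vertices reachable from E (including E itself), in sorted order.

Start at E.
Its neighbours: C.
Then their neighbours: B.
Then next layer: A, G.
Then next layer: D, F, H.
Every vertex is now reached.

A, B, C, D, E, F, G, H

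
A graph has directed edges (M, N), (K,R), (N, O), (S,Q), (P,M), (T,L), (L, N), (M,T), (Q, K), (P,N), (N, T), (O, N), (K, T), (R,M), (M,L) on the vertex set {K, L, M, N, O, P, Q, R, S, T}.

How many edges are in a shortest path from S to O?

Distance 0: S.
Distance 1: Q.
Distance 2: K.
Distance 3: R, T.
Distance 4: L, M.
Distance 5: N.
Distance 6: O — contains O.

6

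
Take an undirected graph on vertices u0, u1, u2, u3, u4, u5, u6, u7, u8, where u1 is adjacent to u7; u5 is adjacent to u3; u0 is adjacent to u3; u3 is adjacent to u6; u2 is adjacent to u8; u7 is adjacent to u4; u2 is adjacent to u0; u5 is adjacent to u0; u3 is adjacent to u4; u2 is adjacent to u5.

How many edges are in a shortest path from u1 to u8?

Distance 0: u1.
Distance 1: u7.
Distance 2: u4.
Distance 3: u3.
Distance 4: u0, u5, u6.
Distance 5: u2.
Distance 6: u8 — contains u8.

6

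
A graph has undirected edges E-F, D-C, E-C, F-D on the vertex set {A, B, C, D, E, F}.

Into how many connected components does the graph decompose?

From A: component {A}.
From B: component {B}.
From C: component {C, D, E, F}.
That's 3 components.

3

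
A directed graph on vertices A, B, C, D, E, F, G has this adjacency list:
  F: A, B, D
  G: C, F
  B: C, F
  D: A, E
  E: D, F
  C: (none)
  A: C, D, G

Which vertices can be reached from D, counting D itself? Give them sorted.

A, B, C, D, E, F, G

Start at D.
Its neighbours: A, E.
Then their neighbours: C, F, G.
Then next layer: B.
Every vertex is now reached.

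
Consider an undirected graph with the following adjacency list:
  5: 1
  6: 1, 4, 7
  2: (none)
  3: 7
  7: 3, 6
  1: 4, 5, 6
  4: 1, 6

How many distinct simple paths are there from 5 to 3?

5–1–4–6–7–3
5–1–6–7–3

2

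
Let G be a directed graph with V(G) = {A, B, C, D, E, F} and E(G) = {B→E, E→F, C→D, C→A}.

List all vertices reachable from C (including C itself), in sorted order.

A, C, D

Start at C.
Its neighbours: A, D.
Nothing further is reachable.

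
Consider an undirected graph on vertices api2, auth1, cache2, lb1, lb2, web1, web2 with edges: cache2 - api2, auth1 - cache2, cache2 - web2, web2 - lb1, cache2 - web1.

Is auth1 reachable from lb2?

No

lb2 has no edges, so nothing is reachable from it.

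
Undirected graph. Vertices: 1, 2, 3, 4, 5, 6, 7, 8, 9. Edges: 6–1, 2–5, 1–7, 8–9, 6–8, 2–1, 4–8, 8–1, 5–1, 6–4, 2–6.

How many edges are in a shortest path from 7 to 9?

Distance 0: 7.
Distance 1: 1.
Distance 2: 2, 5, 6, 8.
Distance 3: 4, 9 — contains 9.

3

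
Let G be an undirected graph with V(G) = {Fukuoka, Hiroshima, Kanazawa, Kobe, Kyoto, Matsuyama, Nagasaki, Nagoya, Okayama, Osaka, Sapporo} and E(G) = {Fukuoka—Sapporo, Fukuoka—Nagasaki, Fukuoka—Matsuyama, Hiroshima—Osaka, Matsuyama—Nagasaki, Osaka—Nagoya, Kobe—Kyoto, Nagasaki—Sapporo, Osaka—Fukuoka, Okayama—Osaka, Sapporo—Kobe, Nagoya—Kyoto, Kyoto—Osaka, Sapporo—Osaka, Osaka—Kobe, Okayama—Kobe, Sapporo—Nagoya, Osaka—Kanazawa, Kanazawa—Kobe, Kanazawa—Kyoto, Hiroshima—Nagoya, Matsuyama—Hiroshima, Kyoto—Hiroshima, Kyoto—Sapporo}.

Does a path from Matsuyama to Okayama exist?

Explore from Matsuyama.
Distance 1: reach Fukuoka, Hiroshima, Nagasaki.
Distance 2: reach Kyoto, Nagoya, Osaka, Sapporo.
Distance 3: reach Kanazawa, Kobe, Okayama.
Found Okayama.

Yes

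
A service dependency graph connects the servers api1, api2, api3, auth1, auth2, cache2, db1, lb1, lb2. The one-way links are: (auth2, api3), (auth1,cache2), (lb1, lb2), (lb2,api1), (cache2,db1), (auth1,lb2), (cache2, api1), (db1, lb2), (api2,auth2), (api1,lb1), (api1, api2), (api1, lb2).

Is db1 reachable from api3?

api3 has no outgoing edges, so nothing is reachable from it.

No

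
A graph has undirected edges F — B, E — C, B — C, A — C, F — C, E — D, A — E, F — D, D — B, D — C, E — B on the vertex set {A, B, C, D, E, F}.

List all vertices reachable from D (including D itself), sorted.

Start at D.
Its neighbours: B, C, E, F.
Then their neighbours: A.
Every vertex is now reached.

A, B, C, D, E, F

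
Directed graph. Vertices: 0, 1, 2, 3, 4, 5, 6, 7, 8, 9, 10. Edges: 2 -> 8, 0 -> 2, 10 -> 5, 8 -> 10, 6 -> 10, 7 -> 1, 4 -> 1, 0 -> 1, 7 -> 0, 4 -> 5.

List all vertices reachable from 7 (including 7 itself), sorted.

Start at 7.
Its neighbours: 0, 1.
Then their neighbours: 2.
Then next layer: 8.
Then next layer: 10.
Then next layer: 5.
Nothing further is reachable.

0, 1, 2, 5, 7, 8, 10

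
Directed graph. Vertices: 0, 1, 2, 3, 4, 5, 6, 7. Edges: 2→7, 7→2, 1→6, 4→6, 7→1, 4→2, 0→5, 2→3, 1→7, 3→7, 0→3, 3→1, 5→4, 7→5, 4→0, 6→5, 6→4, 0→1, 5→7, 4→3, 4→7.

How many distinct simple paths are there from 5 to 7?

10

5→4→0→1→7
5→4→0→3→1→7
5→4→0→3→7
5→4→2→3→1→7
5→4→2→3→7
5→4→2→7
5→4→3→1→7
5→4→3→7
5→4→7
5→7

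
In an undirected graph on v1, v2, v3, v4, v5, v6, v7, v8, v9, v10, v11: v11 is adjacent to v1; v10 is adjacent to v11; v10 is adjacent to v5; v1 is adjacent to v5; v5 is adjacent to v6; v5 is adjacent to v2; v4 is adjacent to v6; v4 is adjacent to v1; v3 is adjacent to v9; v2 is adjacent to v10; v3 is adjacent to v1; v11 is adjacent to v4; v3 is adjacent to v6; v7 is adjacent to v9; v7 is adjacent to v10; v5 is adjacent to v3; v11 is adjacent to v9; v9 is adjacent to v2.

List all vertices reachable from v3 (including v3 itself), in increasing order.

Start at v3.
Its neighbours: v1, v5, v6, v9.
Then their neighbours: v2, v4, v7, v10, v11.
Nothing further is reachable.

v1, v2, v3, v4, v5, v6, v7, v9, v10, v11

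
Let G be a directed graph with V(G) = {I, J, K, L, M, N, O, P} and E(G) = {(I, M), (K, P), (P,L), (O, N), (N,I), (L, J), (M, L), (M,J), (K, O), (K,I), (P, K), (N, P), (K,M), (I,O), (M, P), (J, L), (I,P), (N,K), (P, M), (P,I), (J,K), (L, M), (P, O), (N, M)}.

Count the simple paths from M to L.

M→J→K→I→O→N→P→L
M→J→K→I→P→L
M→J→K→O→N→I→P→L
M→J→K→O→N→P→L
M→J→K→P→L
M→J→L
M→L
M→P→L

8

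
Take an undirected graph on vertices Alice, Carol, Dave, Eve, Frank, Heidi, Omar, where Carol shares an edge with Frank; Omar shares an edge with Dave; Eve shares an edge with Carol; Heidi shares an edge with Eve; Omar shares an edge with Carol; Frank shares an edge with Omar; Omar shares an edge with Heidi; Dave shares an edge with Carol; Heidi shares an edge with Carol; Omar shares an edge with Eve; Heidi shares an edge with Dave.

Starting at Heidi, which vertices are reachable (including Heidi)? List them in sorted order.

Start at Heidi.
Its neighbours: Carol, Dave, Eve, Omar.
Then their neighbours: Frank.
Nothing further is reachable.

Carol, Dave, Eve, Frank, Heidi, Omar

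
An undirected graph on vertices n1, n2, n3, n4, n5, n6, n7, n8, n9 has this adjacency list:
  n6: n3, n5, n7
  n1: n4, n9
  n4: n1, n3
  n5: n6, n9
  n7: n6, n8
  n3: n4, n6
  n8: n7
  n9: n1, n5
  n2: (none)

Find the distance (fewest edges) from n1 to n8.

5

Distance 0: n1.
Distance 1: n4, n9.
Distance 2: n3, n5.
Distance 3: n6.
Distance 4: n7.
Distance 5: n8 — contains n8.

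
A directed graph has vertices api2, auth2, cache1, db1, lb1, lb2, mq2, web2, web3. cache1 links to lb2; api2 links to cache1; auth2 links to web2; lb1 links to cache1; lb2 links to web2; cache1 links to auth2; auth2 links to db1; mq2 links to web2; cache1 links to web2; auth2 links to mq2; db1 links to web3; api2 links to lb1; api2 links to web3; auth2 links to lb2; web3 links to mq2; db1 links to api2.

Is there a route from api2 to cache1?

Explore from api2.
Distance 1: reach cache1, lb1, web3.
Found cache1.

Yes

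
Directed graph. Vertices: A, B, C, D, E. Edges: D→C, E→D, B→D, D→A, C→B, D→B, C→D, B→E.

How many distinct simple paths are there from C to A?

C→B→D→A
C→B→E→D→A
C→D→A

3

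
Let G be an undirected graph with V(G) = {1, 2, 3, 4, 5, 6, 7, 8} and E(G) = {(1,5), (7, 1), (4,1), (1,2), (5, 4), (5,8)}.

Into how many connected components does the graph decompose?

3

From 1: component {1, 2, 4, 5, 7, 8}.
From 3: component {3}.
From 6: component {6}.
That's 3 components.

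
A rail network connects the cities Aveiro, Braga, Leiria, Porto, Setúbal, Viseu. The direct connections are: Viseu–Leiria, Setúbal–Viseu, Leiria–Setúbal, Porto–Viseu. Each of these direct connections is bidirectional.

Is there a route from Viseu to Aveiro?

Explore from Viseu.
Distance 1: reach Leiria, Porto, Setúbal.
The search is exhausted without reaching Aveiro; it lies in a different component.

No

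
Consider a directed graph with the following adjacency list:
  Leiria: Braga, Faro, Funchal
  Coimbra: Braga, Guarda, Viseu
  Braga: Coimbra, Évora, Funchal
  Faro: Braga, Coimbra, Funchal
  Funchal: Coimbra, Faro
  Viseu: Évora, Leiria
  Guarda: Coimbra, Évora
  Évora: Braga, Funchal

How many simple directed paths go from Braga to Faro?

Braga→Coimbra→Guarda→Évora→Funchal→Faro
Braga→Coimbra→Viseu→Évora→Funchal→Faro
Braga→Coimbra→Viseu→Leiria→Faro
Braga→Coimbra→Viseu→Leiria→Funchal→Faro
Braga→Évora→Funchal→Coimbra→Viseu→Leiria→Faro
Braga→Évora→Funchal→Faro
Braga→Funchal→Coimbra→Viseu→Leiria→Faro
Braga→Funchal→Faro

8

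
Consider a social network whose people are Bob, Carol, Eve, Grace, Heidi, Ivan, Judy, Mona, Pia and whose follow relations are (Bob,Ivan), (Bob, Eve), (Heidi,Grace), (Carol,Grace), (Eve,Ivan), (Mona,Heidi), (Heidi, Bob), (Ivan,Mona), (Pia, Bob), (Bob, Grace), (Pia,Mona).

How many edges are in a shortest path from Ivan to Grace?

3

Distance 0: Ivan.
Distance 1: Mona.
Distance 2: Heidi.
Distance 3: Bob, Grace — contains Grace.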